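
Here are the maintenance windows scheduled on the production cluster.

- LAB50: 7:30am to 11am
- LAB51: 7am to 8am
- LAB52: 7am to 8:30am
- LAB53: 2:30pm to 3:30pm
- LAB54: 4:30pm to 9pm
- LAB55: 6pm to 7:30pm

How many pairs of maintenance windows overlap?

4

Sorted by start: LAB51, LAB52, LAB50, LAB53, LAB54, LAB55.
LAB52 starts before LAB51 ends → LAB51 and LAB52 overlap.
LAB50 starts before LAB51 ends → LAB51 and LAB50 overlap.
LAB53 starts after LAB51 ends — done with LAB51.
LAB50 starts before LAB52 ends → LAB52 and LAB50 overlap.
LAB53 starts after LAB52 ends — done with LAB52.
LAB53 starts after LAB50 ends — done with LAB50.
LAB54 starts after LAB53 ends — done with LAB53.
LAB55 starts before LAB54 ends → LAB54 and LAB55 overlap.
Overlapping pairs: LAB50 & LAB51, LAB50 & LAB52, LAB51 & LAB52, LAB54 & LAB55 — 4 in total.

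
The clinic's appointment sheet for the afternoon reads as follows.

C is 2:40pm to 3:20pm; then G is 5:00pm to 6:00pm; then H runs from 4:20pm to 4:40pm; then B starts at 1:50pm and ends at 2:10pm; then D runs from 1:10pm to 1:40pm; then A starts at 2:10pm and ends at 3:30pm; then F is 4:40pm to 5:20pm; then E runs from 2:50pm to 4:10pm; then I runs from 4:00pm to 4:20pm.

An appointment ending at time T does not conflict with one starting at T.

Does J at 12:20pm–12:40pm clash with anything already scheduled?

D: starts 1:10pm at or after J ends 12:40pm → clear.
B: starts 1:50pm at or after J ends 12:40pm → clear.
A: starts 2:10pm at or after J ends 12:40pm → clear.
C: starts 2:40pm at or after J ends 12:40pm → clear.
E: starts 2:50pm at or after J ends 12:40pm → clear.
I: starts 4:00pm at or after J ends 12:40pm → clear.
H: starts 4:20pm at or after J ends 12:40pm → clear.
F: starts 4:40pm at or after J ends 12:40pm → clear.
G: starts 5:00pm at or after J ends 12:40pm → clear.

No — it doesn't clash with anything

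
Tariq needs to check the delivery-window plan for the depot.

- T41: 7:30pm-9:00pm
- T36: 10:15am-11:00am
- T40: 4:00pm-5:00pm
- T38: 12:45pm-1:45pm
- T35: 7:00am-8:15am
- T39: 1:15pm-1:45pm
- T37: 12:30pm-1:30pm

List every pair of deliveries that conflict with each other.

T37 & T38, T37 & T39, T38 & T39

Sorted by start: T35, T36, T37, T38, T39, T40, T41.
T36 starts after T35 ends, so nothing later overlaps T35 either.
T37 starts after T36 ends, so nothing later overlaps T36 either.
T38 starts before T37 ends → T37 and T38 overlap.
T39 starts before T37 ends → T37 and T39 overlap.
T40 starts after T37 ends, so nothing later overlaps T37 either.
T39 starts before T38 ends → T38 and T39 overlap.
T40 starts after T38 ends, so nothing later overlaps T38 either.
T40 starts after T39 ends, so nothing later overlaps T39 either.
T41 starts after T40 ends.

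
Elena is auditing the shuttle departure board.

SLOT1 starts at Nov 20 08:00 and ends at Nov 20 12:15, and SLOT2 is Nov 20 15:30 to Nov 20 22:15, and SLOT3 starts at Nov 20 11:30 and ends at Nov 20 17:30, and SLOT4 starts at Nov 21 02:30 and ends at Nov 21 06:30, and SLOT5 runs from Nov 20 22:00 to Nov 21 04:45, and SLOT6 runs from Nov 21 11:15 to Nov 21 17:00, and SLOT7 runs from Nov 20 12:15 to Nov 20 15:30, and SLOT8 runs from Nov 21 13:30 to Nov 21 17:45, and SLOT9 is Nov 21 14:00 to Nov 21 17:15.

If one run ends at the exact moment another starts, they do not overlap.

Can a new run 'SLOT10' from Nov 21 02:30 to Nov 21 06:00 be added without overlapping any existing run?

No — it overlaps SLOT4, SLOT5

SLOT1: ends Nov 20 12:15 at or before SLOT10 starts Nov 21 02:30 → clear.
SLOT3: ends Nov 20 17:30 at or before SLOT10 starts Nov 21 02:30 → clear.
SLOT7: ends Nov 20 15:30 at or before SLOT10 starts Nov 21 02:30 → clear.
SLOT2: ends Nov 20 22:15 at or before SLOT10 starts Nov 21 02:30 → clear.
SLOT5: starts Nov 20 22:00 before SLOT10 ends Nov 21 06:00, and ends Nov 21 04:45 after SLOT10 starts Nov 21 02:30 → overlap.
SLOT4: starts Nov 21 02:30 before SLOT10 ends Nov 21 06:00, and ends Nov 21 06:30 after SLOT10 starts Nov 21 02:30 → overlap.
SLOT6: starts Nov 21 11:15 at or after SLOT10 ends Nov 21 06:00 → clear.
SLOT8: starts Nov 21 13:30 at or after SLOT10 ends Nov 21 06:00 → clear.
SLOT9: starts Nov 21 14:00 at or after SLOT10 ends Nov 21 06:00 → clear.
SLOT10 overlaps SLOT4, SLOT5.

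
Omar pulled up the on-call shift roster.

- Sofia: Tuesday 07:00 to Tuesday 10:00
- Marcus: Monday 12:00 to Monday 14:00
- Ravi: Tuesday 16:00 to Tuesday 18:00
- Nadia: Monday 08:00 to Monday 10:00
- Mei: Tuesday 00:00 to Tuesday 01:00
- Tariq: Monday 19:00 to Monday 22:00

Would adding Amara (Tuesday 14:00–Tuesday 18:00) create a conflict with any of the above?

Yes — it overlaps Ravi

Nadia: ends Monday 10:00 at or before Amara starts Tuesday 14:00 → clear.
Marcus: ends Monday 14:00 at or before Amara starts Tuesday 14:00 → clear.
Tariq: ends Monday 22:00 at or before Amara starts Tuesday 14:00 → clear.
Mei: ends Tuesday 01:00 at or before Amara starts Tuesday 14:00 → clear.
Sofia: ends Tuesday 10:00 at or before Amara starts Tuesday 14:00 → clear.
Ravi: starts Tuesday 16:00 before Amara ends Tuesday 18:00, and ends Tuesday 18:00 after Amara starts Tuesday 14:00 → overlap.
Amara overlaps Ravi.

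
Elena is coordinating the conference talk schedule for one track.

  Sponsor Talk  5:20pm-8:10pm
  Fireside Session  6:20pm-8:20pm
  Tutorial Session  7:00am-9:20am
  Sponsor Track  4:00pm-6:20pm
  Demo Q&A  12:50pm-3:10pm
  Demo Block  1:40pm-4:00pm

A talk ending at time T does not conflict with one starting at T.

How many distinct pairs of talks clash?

3

Sorted by start: Tutorial Session, Demo Q&A, Demo Block, Sponsor Track, Sponsor Talk, Fireside Session.
Demo Q&A starts after Tutorial Session ends; Tutorial Session is clear from here.
Demo Block starts before Demo Q&A ends → Demo Q&A and Demo Block overlap.
Sponsor Track starts after Demo Q&A ends; Demo Q&A is clear from here.
Sponsor Track starts exactly when Demo Block ends (back-to-back, no overlap); Demo Block is clear from here.
Sponsor Talk starts before Sponsor Track ends → Sponsor Track and Sponsor Talk overlap.
Fireside Session starts exactly when Sponsor Track ends (back-to-back, no overlap).
Fireside Session starts before Sponsor Talk ends → Sponsor Talk and Fireside Session overlap.
Overlapping pairs: Demo Block & Demo Q&A, Fireside Session & Sponsor Talk, Sponsor Talk & Sponsor Track — 3 in total.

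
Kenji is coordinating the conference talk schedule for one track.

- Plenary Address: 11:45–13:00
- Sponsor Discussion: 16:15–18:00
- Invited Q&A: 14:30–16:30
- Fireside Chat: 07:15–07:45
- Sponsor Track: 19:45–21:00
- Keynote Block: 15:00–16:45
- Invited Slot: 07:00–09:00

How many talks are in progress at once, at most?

Sweep the timeline, counting +1 at each start and −1 at each end (ends before starts at a tie):
07:00 start Invited Slot → 1
07:15 start Fireside Chat → 2
07:45 end Fireside Chat → 1
09:00 end Invited Slot → 0
11:45 start Plenary Address → 1
13:00 end Plenary Address → 0
14:30 start Invited Q&A → 1
15:00 start Keynote Block → 2
16:15 start Sponsor Discussion → 3
16:30 end Invited Q&A → 2
16:45 end Keynote Block → 1
18:00 end Sponsor Discussion → 0
19:45 start Sponsor Track → 1
21:00 end Sponsor Track → 0
Peak is 3, at 16:15 (Invited Q&A, Keynote Block, Sponsor Discussion).

3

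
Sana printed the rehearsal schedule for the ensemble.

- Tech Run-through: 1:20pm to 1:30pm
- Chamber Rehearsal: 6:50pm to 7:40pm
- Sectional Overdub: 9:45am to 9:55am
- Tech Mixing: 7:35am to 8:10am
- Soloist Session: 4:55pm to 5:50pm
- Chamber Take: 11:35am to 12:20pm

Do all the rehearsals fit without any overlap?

Sorted by start: Tech Mixing, Sectional Overdub, Chamber Take, Tech Run-through, Soloist Session, Chamber Rehearsal.
Sectional Overdub starts after Tech Mixing ends, so nothing later overlaps Tech Mixing either.
Chamber Take starts after Sectional Overdub ends, so nothing later overlaps Sectional Overdub either.
Tech Run-through starts after Chamber Take ends, so nothing later overlaps Chamber Take either.
Soloist Session starts after Tech Run-through ends, so nothing later overlaps Tech Run-through either.
Chamber Rehearsal starts after Soloist Session ends.
Every pair is clear; the schedule has no overlaps.

Yes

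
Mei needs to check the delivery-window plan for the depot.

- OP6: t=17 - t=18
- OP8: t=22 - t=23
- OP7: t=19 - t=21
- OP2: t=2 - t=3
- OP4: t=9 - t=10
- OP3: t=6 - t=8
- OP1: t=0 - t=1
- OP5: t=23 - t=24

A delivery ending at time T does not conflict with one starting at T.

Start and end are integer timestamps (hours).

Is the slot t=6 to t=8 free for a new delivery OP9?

OP1: ends t=1 at or before OP9 starts t=6 → clear.
OP2: ends t=3 at or before OP9 starts t=6 → clear.
OP3: starts t=6 before OP9 ends t=8, and ends t=8 after OP9 starts t=6 → overlap.
OP4: starts t=9 at or after OP9 ends t=8 → clear.
OP6: starts t=17 at or after OP9 ends t=8 → clear.
OP7: starts t=19 at or after OP9 ends t=8 → clear.
OP8: starts t=22 at or after OP9 ends t=8 → clear.
OP5: starts t=23 at or after OP9 ends t=8 → clear.
OP9 overlaps OP3.

No — it overlaps OP3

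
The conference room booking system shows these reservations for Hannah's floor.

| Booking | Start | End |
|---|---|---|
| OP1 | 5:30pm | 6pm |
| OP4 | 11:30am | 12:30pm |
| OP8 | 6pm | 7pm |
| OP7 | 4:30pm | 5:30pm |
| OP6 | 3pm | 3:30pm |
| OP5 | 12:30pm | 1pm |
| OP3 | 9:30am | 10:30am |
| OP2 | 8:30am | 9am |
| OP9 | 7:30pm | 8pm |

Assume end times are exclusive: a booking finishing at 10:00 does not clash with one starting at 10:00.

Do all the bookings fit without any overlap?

Sorted by start: OP2, OP3, OP4, OP5, OP6, OP7, OP1, OP8, OP9.
OP3 starts after OP2 ends, so nothing later overlaps OP2 either.
OP4 starts after OP3 ends, so nothing later overlaps OP3 either.
OP5 starts exactly when OP4 ends (back-to-back, no overlap), so nothing later overlaps OP4 either.
OP6 starts after OP5 ends, so nothing later overlaps OP5 either.
OP7 starts after OP6 ends, so nothing later overlaps OP6 either.
OP1 starts exactly when OP7 ends (back-to-back, no overlap), so nothing later overlaps OP7 either.
OP8 starts exactly when OP1 ends (back-to-back, no overlap), so nothing later overlaps OP1 either.
OP9 starts after OP8 ends.
Every pair is clear; the schedule has no overlaps.

Yes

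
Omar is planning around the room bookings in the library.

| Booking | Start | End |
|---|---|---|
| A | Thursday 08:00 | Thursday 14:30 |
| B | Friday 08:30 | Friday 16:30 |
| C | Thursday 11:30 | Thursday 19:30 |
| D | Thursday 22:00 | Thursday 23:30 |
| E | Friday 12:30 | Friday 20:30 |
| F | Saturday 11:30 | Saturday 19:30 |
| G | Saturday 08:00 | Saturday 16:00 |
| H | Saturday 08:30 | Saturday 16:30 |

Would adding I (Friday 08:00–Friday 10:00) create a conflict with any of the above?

A: ends Thursday 14:30 at or before I starts Friday 08:00 → clear.
C: ends Thursday 19:30 at or before I starts Friday 08:00 → clear.
D: ends Thursday 23:30 at or before I starts Friday 08:00 → clear.
B: starts Friday 08:30 before I ends Friday 10:00, and ends Friday 16:30 after I starts Friday 08:00 → overlap.
E: starts Friday 12:30 at or after I ends Friday 10:00 → clear.
G: starts Saturday 08:00 at or after I ends Friday 10:00 → clear.
H: starts Saturday 08:30 at or after I ends Friday 10:00 → clear.
F: starts Saturday 11:30 at or after I ends Friday 10:00 → clear.
I overlaps B.

Yes — it overlaps B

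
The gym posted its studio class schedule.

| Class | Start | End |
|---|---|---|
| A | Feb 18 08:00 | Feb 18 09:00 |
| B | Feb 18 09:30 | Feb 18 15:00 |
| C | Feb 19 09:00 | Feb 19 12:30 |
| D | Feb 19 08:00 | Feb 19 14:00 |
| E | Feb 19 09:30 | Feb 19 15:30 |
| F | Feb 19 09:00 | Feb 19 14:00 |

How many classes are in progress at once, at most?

Sort all start/end points and keep a running count:
Feb 18 08:00 start A → 1
Feb 18 09:00 end A → 0
Feb 18 09:30 start B → 1
Feb 18 15:00 end B → 0
Feb 19 08:00 start D → 1
Feb 19 09:00 start C → 2
Feb 19 09:00 start F → 3
Feb 19 09:30 start E → 4
Feb 19 12:30 end C → 3
Feb 19 14:00 end D → 2
Feb 19 14:00 end F → 1
Feb 19 15:30 end E → 0
Peak is 4, at Feb 19 09:30 (C, D, E, F).

4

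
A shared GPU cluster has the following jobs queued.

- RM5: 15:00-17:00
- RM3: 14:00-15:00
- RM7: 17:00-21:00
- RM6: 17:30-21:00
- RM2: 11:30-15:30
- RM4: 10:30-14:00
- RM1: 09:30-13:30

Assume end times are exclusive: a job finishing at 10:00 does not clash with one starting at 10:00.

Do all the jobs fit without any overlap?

Sorted by start: RM1, RM4, RM2, RM3, RM5, RM7, RM6.
RM4 starts before RM1 ends → RM1 and RM4 overlap.
That's a conflict, so the schedule is not conflict-free.

No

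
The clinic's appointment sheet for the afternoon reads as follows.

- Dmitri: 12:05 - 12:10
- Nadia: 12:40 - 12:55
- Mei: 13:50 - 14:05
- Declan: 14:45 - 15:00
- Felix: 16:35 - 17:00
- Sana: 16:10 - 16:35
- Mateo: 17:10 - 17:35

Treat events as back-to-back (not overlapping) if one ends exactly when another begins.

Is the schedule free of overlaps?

Yes

Check each pair: they overlap iff neither finishes before the other starts.
Sorted by start: Dmitri, Nadia, Mei, Declan, Sana, Felix, Mateo.
Nadia starts after Dmitri ends — done with Dmitri.
Mei starts after Nadia ends — done with Nadia.
Declan starts after Mei ends — done with Mei.
Sana starts after Declan ends — done with Declan.
Felix starts exactly when Sana ends (back-to-back, no overlap) — done with Sana.
Mateo starts after Felix ends.
Every pair is clear; the schedule has no overlaps.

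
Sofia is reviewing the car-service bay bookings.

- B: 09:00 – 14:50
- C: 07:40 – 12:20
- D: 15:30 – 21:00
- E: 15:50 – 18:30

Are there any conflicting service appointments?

Sorted by start: C, B, D, E.
B starts before C ends → C and B overlap.
That's a conflict, so the schedule is not conflict-free.

Yes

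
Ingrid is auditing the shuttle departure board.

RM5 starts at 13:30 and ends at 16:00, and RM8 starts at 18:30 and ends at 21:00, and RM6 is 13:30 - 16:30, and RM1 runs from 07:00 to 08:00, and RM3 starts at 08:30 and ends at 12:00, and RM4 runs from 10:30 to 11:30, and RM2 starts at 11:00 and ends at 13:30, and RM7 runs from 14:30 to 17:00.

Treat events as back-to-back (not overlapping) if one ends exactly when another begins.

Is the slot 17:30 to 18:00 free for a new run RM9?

RM1: ends 08:00 at or before RM9 starts 17:30 → clear.
RM3: ends 12:00 at or before RM9 starts 17:30 → clear.
RM4: ends 11:30 at or before RM9 starts 17:30 → clear.
RM2: ends 13:30 at or before RM9 starts 17:30 → clear.
RM5: ends 16:00 at or before RM9 starts 17:30 → clear.
RM6: ends 16:30 at or before RM9 starts 17:30 → clear.
RM7: ends 17:00 at or before RM9 starts 17:30 → clear.
RM8: starts 18:30 at or after RM9 ends 18:00 → clear.

Yes — the slot is free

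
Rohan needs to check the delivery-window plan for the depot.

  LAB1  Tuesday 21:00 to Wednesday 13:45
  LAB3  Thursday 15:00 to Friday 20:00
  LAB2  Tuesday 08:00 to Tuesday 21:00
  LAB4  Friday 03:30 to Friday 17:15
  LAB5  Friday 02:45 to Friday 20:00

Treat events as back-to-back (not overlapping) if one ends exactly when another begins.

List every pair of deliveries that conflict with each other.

LAB3 & LAB4, LAB3 & LAB5, LAB4 & LAB5

Check each pair: they overlap iff neither finishes before the other starts.
Sorted by start: LAB2, LAB1, LAB3, LAB5, LAB4.
LAB1 starts exactly when LAB2 ends (back-to-back, no overlap); LAB2 is clear from here.
LAB3 starts after LAB1 ends; LAB1 is clear from here.
LAB5 starts before LAB3 ends → LAB3 and LAB5 overlap.
LAB4 starts before LAB3 ends → LAB3 and LAB4 overlap.
LAB4 starts before LAB5 ends → LAB5 and LAB4 overlap.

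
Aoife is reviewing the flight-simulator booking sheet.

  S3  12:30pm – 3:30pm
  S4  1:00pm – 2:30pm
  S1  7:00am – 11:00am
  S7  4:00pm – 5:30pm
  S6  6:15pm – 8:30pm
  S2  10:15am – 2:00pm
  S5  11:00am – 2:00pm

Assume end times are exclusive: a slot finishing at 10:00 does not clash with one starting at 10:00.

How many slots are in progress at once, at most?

4

Sweep the timeline, counting +1 at each start and −1 at each end (ends before starts at a tie):
7:00am start S1 → 1
10:15am start S2 → 2
11:00am end S1 → 1
11:00am start S5 → 2
12:30pm start S3 → 3
1:00pm start S4 → 4
2:00pm end S2 → 3
2:00pm end S5 → 2
2:30pm end S4 → 1
3:30pm end S3 → 0
4:00pm start S7 → 1
5:30pm end S7 → 0
6:15pm start S6 → 1
8:30pm end S6 → 0
Peak is 4, at 1:00pm (S2, S3, S4, S5).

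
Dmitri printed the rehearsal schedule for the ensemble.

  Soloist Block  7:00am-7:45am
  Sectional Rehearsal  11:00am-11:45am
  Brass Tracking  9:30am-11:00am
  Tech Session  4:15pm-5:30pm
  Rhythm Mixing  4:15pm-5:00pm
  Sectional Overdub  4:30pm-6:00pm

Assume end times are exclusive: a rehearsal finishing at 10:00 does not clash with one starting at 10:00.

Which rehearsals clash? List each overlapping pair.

Rhythm Mixing & Sectional Overdub, Rhythm Mixing & Tech Session, Sectional Overdub & Tech Session

Sorted by start: Soloist Block, Brass Tracking, Sectional Rehearsal, Tech Session, Rhythm Mixing, Sectional Overdub.
Brass Tracking starts after Soloist Block ends, so nothing later overlaps Soloist Block either.
Sectional Rehearsal starts exactly when Brass Tracking ends (back-to-back, no overlap), so nothing later overlaps Brass Tracking either.
Tech Session starts after Sectional Rehearsal ends, so nothing later overlaps Sectional Rehearsal either.
Rhythm Mixing starts before Tech Session ends → Tech Session and Rhythm Mixing overlap.
Sectional Overdub starts before Tech Session ends → Tech Session and Sectional Overdub overlap.
Sectional Overdub starts before Rhythm Mixing ends → Rhythm Mixing and Sectional Overdub overlap.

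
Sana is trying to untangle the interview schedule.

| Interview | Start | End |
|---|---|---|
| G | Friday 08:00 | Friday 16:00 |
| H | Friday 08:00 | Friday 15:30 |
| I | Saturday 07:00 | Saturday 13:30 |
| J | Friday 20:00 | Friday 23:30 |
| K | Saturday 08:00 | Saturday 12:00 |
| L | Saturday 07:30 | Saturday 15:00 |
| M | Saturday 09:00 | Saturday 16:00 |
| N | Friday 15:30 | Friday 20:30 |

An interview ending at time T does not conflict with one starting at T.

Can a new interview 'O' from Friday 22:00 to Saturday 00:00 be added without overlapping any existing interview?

No — it overlaps J

G: ends Friday 16:00 at or before O starts Friday 22:00 → clear.
H: ends Friday 15:30 at or before O starts Friday 22:00 → clear.
N: ends Friday 20:30 at or before O starts Friday 22:00 → clear.
J: starts Friday 20:00 before O ends Saturday 00:00, and ends Friday 23:30 after O starts Friday 22:00 → overlap.
I: starts Saturday 07:00 at or after O ends Saturday 00:00 → clear.
L: starts Saturday 07:30 at or after O ends Saturday 00:00 → clear.
K: starts Saturday 08:00 at or after O ends Saturday 00:00 → clear.
M: starts Saturday 09:00 at or after O ends Saturday 00:00 → clear.
O overlaps J.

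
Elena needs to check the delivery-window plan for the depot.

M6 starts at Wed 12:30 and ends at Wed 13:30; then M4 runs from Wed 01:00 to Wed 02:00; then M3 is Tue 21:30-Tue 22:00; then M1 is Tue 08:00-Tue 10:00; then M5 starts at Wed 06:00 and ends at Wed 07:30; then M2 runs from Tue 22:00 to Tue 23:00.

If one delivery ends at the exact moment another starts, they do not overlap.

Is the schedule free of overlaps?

Sorted by start: M1, M3, M2, M4, M5, M6.
M3 starts after M1 ends, so nothing later overlaps M1 either.
M2 starts exactly when M3 ends (back-to-back, no overlap), so nothing later overlaps M3 either.
M4 starts after M2 ends, so nothing later overlaps M2 either.
M5 starts after M4 ends, so nothing later overlaps M4 either.
M6 starts after M5 ends.
Every pair is clear; the schedule has no overlaps.

Yes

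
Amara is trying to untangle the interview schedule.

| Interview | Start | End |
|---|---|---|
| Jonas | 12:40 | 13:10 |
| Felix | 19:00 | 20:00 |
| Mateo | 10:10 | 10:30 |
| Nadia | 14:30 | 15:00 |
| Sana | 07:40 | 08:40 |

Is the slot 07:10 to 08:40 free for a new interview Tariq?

Sana: starts 07:40 before Tariq ends 08:40, and ends 08:40 after Tariq starts 07:10 → overlap.
Mateo: starts 10:10 at or after Tariq ends 08:40 → clear.
Jonas: starts 12:40 at or after Tariq ends 08:40 → clear.
Nadia: starts 14:30 at or after Tariq ends 08:40 → clear.
Felix: starts 19:00 at or after Tariq ends 08:40 → clear.
Tariq overlaps Sana.

No — it overlaps Sana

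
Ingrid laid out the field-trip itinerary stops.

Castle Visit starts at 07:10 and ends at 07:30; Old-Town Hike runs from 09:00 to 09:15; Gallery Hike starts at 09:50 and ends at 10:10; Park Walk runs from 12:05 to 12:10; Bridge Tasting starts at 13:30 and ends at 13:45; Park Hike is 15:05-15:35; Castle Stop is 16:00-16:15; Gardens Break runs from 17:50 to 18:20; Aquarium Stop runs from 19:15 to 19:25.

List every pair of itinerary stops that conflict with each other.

no overlapping pairs

Sorted by start: Castle Visit, Old-Town Hike, Gallery Hike, Park Walk, Bridge Tasting, Park Hike, Castle Stop, Gardens Break, Aquarium Stop.
Old-Town Hike starts after Castle Visit ends, so Castle Visit has no further overlaps.
Gallery Hike starts after Old-Town Hike ends, so Old-Town Hike has no further overlaps.
Park Walk starts after Gallery Hike ends, so Gallery Hike has no further overlaps.
Bridge Tasting starts after Park Walk ends, so Park Walk has no further overlaps.
Park Hike starts after Bridge Tasting ends, so Bridge Tasting has no further overlaps.
Castle Stop starts after Park Hike ends, so Park Hike has no further overlaps.
Gardens Break starts after Castle Stop ends, so Castle Stop has no further overlaps.
Aquarium Stop starts after Gardens Break ends.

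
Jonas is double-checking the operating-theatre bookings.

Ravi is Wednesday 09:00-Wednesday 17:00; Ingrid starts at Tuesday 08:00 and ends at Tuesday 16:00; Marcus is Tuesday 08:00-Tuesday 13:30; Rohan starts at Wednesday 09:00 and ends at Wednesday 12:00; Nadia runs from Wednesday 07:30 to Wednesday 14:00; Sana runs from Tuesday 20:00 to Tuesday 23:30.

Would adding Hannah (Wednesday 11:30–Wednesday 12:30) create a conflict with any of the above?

Marcus: ends Tuesday 13:30 at or before Hannah starts Wednesday 11:30 → clear.
Ingrid: ends Tuesday 16:00 at or before Hannah starts Wednesday 11:30 → clear.
Sana: ends Tuesday 23:30 at or before Hannah starts Wednesday 11:30 → clear.
Nadia: starts Wednesday 07:30 before Hannah ends Wednesday 12:30, and ends Wednesday 14:00 after Hannah starts Wednesday 11:30 → overlap.
Rohan: starts Wednesday 09:00 before Hannah ends Wednesday 12:30, and ends Wednesday 12:00 after Hannah starts Wednesday 11:30 → overlap.
Ravi: starts Wednesday 09:00 before Hannah ends Wednesday 12:30, and ends Wednesday 17:00 after Hannah starts Wednesday 11:30 → overlap.
Hannah overlaps Rohan, Nadia, Ravi.

Yes — it overlaps Nadia, Ravi, Rohan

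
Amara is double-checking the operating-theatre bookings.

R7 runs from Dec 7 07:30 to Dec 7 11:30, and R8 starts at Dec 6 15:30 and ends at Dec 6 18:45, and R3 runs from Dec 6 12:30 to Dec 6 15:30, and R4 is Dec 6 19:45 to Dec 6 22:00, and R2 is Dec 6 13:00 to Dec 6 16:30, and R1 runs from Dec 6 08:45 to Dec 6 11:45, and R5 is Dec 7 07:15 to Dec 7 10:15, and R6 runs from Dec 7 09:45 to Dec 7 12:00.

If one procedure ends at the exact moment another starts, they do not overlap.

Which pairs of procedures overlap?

R2 & R3, R2 & R8, R5 & R6, R5 & R7, R6 & R7

Sorted by start: R1, R3, R2, R8, R4, R5, R7, R6.
R3 starts after R1 ends, so nothing later overlaps R1 either.
R2 starts before R3 ends → R3 and R2 overlap.
R8 starts exactly when R3 ends (back-to-back, no overlap), so nothing later overlaps R3 either.
R8 starts before R2 ends → R2 and R8 overlap.
R4 starts after R2 ends, so nothing later overlaps R2 either.
R4 starts after R8 ends, so nothing later overlaps R8 either.
R5 starts after R4 ends, so nothing later overlaps R4 either.
R7 starts before R5 ends → R5 and R7 overlap.
R6 starts before R5 ends → R5 and R6 overlap.
R6 starts before R7 ends → R7 and R6 overlap.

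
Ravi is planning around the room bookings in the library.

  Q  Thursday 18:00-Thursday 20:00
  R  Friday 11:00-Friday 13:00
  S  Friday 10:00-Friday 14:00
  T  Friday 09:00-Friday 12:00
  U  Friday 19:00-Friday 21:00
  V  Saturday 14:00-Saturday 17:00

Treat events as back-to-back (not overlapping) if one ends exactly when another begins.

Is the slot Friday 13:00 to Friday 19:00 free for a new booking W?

No — it overlaps S

Q: ends Thursday 20:00 at or before W starts Friday 13:00 → clear.
T: ends Friday 12:00 at or before W starts Friday 13:00 → clear.
S: starts Friday 10:00 before W ends Friday 19:00, and ends Friday 14:00 after W starts Friday 13:00 → overlap.
R: ends Friday 13:00 at or before W starts Friday 13:00 → clear.
U: starts Friday 19:00 at or after W ends Friday 19:00 → clear.
V: starts Saturday 14:00 at or after W ends Friday 19:00 → clear.
W overlaps S.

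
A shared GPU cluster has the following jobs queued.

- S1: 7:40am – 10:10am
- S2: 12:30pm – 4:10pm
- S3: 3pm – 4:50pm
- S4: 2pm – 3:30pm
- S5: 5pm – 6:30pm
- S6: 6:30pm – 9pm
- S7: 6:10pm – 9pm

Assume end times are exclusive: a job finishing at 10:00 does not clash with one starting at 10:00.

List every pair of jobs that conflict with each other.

S2 & S3, S2 & S4, S3 & S4, S5 & S7, S6 & S7

Check each pair: they overlap iff neither finishes before the other starts.
Sorted by start: S1, S2, S4, S3, S5, S7, S6.
S2 starts after S1 ends; S1 is clear from here.
S4 starts before S2 ends → S2 and S4 overlap.
S3 starts before S2 ends → S2 and S3 overlap.
S5 starts after S2 ends; S2 is clear from here.
S3 starts before S4 ends → S4 and S3 overlap.
S5 starts after S4 ends; S4 is clear from here.
S5 starts after S3 ends; S3 is clear from here.
S7 starts before S5 ends → S5 and S7 overlap.
S6 starts exactly when S5 ends (back-to-back, no overlap).
S6 starts before S7 ends → S7 and S6 overlap.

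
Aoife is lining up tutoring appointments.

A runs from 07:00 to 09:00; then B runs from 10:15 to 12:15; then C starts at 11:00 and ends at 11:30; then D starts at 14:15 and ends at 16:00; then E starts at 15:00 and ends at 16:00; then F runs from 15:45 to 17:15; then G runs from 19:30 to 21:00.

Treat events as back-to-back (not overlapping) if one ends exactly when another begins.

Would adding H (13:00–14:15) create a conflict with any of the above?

A: ends 09:00 at or before H starts 13:00 → clear.
B: ends 12:15 at or before H starts 13:00 → clear.
C: ends 11:30 at or before H starts 13:00 → clear.
D: starts 14:15 at or after H ends 14:15 → clear.
E: starts 15:00 at or after H ends 14:15 → clear.
F: starts 15:45 at or after H ends 14:15 → clear.
G: starts 19:30 at or after H ends 14:15 → clear.

No — it doesn't clash with anything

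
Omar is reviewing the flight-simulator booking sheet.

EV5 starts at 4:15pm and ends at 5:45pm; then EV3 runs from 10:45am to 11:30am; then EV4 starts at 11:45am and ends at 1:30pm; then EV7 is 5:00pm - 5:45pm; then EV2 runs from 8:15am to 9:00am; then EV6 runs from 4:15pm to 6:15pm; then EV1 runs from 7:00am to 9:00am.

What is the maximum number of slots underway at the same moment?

3

Sort all start/end points and keep a running count:
7:00am start EV1 → 1
8:15am start EV2 → 2
9:00am end EV1 → 1
9:00am end EV2 → 0
10:45am start EV3 → 1
11:30am end EV3 → 0
11:45am start EV4 → 1
1:30pm end EV4 → 0
4:15pm start EV5 → 1
4:15pm start EV6 → 2
5:00pm start EV7 → 3
5:45pm end EV5 → 2
5:45pm end EV7 → 1
6:15pm end EV6 → 0
Peak is 3, at 5:00pm (EV5, EV6, EV7).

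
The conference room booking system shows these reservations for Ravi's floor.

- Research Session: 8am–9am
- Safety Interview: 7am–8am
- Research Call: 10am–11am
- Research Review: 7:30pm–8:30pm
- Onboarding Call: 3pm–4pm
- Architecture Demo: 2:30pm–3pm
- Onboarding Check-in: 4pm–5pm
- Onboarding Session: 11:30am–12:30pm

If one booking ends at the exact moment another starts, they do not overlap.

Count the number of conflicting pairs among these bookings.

Sorted by start: Safety Interview, Research Session, Research Call, Onboarding Session, Architecture Demo, Onboarding Call, Onboarding Check-in, Research Review.
Research Session starts exactly when Safety Interview ends (back-to-back, no overlap), so Safety Interview has no further overlaps.
Research Call starts after Research Session ends, so Research Session has no further overlaps.
Onboarding Session starts after Research Call ends, so Research Call has no further overlaps.
Architecture Demo starts after Onboarding Session ends, so Onboarding Session has no further overlaps.
Onboarding Call starts exactly when Architecture Demo ends (back-to-back, no overlap), so Architecture Demo has no further overlaps.
Onboarding Check-in starts exactly when Onboarding Call ends (back-to-back, no overlap), so Onboarding Call has no further overlaps.
Research Review starts after Onboarding Check-in ends.
No pair overlaps.

0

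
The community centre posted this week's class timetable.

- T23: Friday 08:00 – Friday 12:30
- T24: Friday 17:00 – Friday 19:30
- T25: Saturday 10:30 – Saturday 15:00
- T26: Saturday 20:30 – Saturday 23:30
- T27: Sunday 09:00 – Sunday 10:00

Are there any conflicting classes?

No

Sorted by start: T23, T24, T25, T26, T27.
T24 starts after T23 ends, so T23 has no further overlaps.
T25 starts after T24 ends, so T24 has no further overlaps.
T26 starts after T25 ends, so T25 has no further overlaps.
T27 starts after T26 ends.
Every pair is clear; the schedule has no overlaps.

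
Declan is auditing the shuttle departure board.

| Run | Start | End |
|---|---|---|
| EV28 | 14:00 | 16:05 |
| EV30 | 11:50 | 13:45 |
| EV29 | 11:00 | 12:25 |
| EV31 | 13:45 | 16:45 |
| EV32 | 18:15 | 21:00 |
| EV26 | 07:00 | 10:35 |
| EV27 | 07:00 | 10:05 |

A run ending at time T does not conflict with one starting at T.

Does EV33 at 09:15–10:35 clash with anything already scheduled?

EV26: starts 07:00 before EV33 ends 10:35, and ends 10:35 after EV33 starts 09:15 → overlap.
EV27: starts 07:00 before EV33 ends 10:35, and ends 10:05 after EV33 starts 09:15 → overlap.
EV29: starts 11:00 at or after EV33 ends 10:35 → clear.
EV30: starts 11:50 at or after EV33 ends 10:35 → clear.
EV31: starts 13:45 at or after EV33 ends 10:35 → clear.
EV28: starts 14:00 at or after EV33 ends 10:35 → clear.
EV32: starts 18:15 at or after EV33 ends 10:35 → clear.
EV33 overlaps EV26, EV27.

Yes — it overlaps EV26, EV27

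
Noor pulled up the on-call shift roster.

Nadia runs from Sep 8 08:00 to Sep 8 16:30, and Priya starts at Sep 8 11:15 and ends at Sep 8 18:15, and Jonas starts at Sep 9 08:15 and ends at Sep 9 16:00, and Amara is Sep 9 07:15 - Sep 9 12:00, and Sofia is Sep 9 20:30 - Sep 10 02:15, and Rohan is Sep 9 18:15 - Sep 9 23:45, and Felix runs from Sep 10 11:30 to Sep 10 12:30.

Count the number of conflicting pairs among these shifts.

3

Check each pair: they overlap iff neither finishes before the other starts.
Sorted by start: Nadia, Priya, Amara, Jonas, Rohan, Sofia, Felix.
Priya starts before Nadia ends → Nadia and Priya overlap.
Amara starts after Nadia ends; Nadia is clear from here.
Amara starts after Priya ends; Priya is clear from here.
Jonas starts before Amara ends → Amara and Jonas overlap.
Rohan starts after Amara ends; Amara is clear from here.
Rohan starts after Jonas ends; Jonas is clear from here.
Sofia starts before Rohan ends → Rohan and Sofia overlap.
Felix starts after Rohan ends.
Felix starts after Sofia ends.
Overlapping pairs: Amara & Jonas, Nadia & Priya, Rohan & Sofia — 3 in total.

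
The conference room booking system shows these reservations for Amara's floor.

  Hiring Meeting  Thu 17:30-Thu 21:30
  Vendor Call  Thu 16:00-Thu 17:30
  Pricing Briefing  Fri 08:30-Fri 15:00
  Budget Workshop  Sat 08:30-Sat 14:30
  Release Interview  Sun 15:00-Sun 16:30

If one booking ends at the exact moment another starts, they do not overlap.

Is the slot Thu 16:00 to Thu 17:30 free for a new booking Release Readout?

No — it overlaps Vendor Call

Vendor Call: starts Thu 16:00 before Release Readout ends Thu 17:30, and ends Thu 17:30 after Release Readout starts Thu 16:00 → overlap.
Hiring Meeting: starts Thu 17:30 at or after Release Readout ends Thu 17:30 → clear.
Pricing Briefing: starts Fri 08:30 at or after Release Readout ends Thu 17:30 → clear.
Budget Workshop: starts Sat 08:30 at or after Release Readout ends Thu 17:30 → clear.
Release Interview: starts Sun 15:00 at or after Release Readout ends Thu 17:30 → clear.
Release Readout overlaps Vendor Call.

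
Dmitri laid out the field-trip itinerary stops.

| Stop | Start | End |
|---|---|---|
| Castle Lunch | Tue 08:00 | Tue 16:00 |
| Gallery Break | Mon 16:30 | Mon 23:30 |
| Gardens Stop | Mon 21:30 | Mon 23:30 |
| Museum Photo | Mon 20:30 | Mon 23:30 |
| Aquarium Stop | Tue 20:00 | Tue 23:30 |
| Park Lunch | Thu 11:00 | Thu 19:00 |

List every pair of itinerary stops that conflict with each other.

Check each pair: they overlap iff neither finishes before the other starts.
Sorted by start: Gallery Break, Museum Photo, Gardens Stop, Castle Lunch, Aquarium Stop, Park Lunch.
Museum Photo starts before Gallery Break ends → Gallery Break and Museum Photo overlap.
Gardens Stop starts before Gallery Break ends → Gallery Break and Gardens Stop overlap.
Castle Lunch starts after Gallery Break ends; Gallery Break is clear from here.
Gardens Stop starts before Museum Photo ends → Museum Photo and Gardens Stop overlap.
Castle Lunch starts after Museum Photo ends; Museum Photo is clear from here.
Castle Lunch starts after Gardens Stop ends; Gardens Stop is clear from here.
Aquarium Stop starts after Castle Lunch ends; Castle Lunch is clear from here.
Park Lunch starts after Aquarium Stop ends.

Gallery Break & Gardens Stop, Gallery Break & Museum Photo, Gardens Stop & Museum Photo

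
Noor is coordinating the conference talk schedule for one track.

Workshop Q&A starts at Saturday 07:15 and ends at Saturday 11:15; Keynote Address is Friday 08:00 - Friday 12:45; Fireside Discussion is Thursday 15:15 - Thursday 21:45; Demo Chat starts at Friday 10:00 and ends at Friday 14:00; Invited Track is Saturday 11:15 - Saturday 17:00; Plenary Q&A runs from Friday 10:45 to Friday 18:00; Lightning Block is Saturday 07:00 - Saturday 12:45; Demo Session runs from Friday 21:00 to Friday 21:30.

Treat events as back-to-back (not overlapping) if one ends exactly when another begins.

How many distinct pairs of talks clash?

5

Sorted by start: Fireside Discussion, Keynote Address, Demo Chat, Plenary Q&A, Demo Session, Lightning Block, Workshop Q&A, Invited Track.
Keynote Address starts after Fireside Discussion ends, so nothing later overlaps Fireside Discussion either.
Demo Chat starts before Keynote Address ends → Keynote Address and Demo Chat overlap.
Plenary Q&A starts before Keynote Address ends → Keynote Address and Plenary Q&A overlap.
Demo Session starts after Keynote Address ends, so nothing later overlaps Keynote Address either.
Plenary Q&A starts before Demo Chat ends → Demo Chat and Plenary Q&A overlap.
Demo Session starts after Demo Chat ends, so nothing later overlaps Demo Chat either.
Demo Session starts after Plenary Q&A ends, so nothing later overlaps Plenary Q&A either.
Lightning Block starts after Demo Session ends, so nothing later overlaps Demo Session either.
Workshop Q&A starts before Lightning Block ends → Lightning Block and Workshop Q&A overlap.
Invited Track starts before Lightning Block ends → Lightning Block and Invited Track overlap.
Invited Track starts exactly when Workshop Q&A ends (back-to-back, no overlap).
Overlapping pairs: Demo Chat & Keynote Address, Demo Chat & Plenary Q&A, Invited Track & Lightning Block, Keynote Address & Plenary Q&A, Lightning Block & Workshop Q&A — 5 in total.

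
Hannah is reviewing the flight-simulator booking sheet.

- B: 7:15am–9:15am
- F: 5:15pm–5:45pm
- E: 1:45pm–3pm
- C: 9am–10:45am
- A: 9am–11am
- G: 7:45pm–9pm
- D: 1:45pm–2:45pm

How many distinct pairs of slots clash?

Check each pair: they overlap iff neither finishes before the other starts.
Sorted by start: B, A, C, D, E, F, G.
A starts before B ends → B and A overlap.
C starts before B ends → B and C overlap.
D starts after B ends — done with B.
C starts before A ends → A and C overlap.
D starts after A ends — done with A.
D starts after C ends — done with C.
E starts before D ends → D and E overlap.
F starts after D ends — done with D.
F starts after E ends — done with E.
G starts after F ends.
Overlapping pairs: A & B, A & C, B & C, D & E — 4 in total.

4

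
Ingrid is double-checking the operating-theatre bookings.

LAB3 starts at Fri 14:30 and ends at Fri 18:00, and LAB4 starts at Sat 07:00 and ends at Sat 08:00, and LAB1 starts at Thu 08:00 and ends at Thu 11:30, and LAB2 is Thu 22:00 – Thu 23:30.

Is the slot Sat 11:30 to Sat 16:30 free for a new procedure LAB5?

Yes — the slot is free

LAB1: ends Thu 11:30 at or before LAB5 starts Sat 11:30 → clear.
LAB2: ends Thu 23:30 at or before LAB5 starts Sat 11:30 → clear.
LAB3: ends Fri 18:00 at or before LAB5 starts Sat 11:30 → clear.
LAB4: ends Sat 08:00 at or before LAB5 starts Sat 11:30 → clear.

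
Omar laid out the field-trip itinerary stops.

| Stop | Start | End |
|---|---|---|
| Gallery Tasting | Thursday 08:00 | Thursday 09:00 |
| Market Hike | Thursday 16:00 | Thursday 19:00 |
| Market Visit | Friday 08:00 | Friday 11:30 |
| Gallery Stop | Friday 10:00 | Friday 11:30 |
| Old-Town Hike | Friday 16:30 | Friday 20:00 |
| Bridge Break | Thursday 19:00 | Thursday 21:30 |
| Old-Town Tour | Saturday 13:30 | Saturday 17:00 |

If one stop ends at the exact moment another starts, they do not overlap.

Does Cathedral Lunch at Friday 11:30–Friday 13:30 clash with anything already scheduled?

No — it doesn't clash with anything

Gallery Tasting: ends Thursday 09:00 at or before Cathedral Lunch starts Friday 11:30 → clear.
Market Hike: ends Thursday 19:00 at or before Cathedral Lunch starts Friday 11:30 → clear.
Bridge Break: ends Thursday 21:30 at or before Cathedral Lunch starts Friday 11:30 → clear.
Market Visit: ends Friday 11:30 at or before Cathedral Lunch starts Friday 11:30 → clear.
Gallery Stop: ends Friday 11:30 at or before Cathedral Lunch starts Friday 11:30 → clear.
Old-Town Hike: starts Friday 16:30 at or after Cathedral Lunch ends Friday 13:30 → clear.
Old-Town Tour: starts Saturday 13:30 at or after Cathedral Lunch ends Friday 13:30 → clear.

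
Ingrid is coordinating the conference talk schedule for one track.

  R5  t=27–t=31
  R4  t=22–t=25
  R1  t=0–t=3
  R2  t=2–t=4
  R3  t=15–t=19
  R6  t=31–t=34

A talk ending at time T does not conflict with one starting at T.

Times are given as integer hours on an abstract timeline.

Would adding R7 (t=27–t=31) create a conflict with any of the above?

R1: ends t=3 at or before R7 starts t=27 → clear.
R2: ends t=4 at or before R7 starts t=27 → clear.
R3: ends t=19 at or before R7 starts t=27 → clear.
R4: ends t=25 at or before R7 starts t=27 → clear.
R5: starts t=27 before R7 ends t=31, and ends t=31 after R7 starts t=27 → overlap.
R6: starts t=31 at or after R7 ends t=31 → clear.
R7 overlaps R5.

Yes — it overlaps R5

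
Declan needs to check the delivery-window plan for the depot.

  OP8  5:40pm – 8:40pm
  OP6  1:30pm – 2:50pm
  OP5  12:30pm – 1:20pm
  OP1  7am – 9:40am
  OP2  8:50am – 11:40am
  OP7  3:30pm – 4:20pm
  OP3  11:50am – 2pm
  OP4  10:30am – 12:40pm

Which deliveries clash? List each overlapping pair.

Sorted by start: OP1, OP2, OP4, OP3, OP5, OP6, OP7, OP8.
OP2 starts before OP1 ends → OP1 and OP2 overlap.
OP4 starts after OP1 ends, so OP1 has no further overlaps.
OP4 starts before OP2 ends → OP2 and OP4 overlap.
OP3 starts after OP2 ends, so OP2 has no further overlaps.
OP3 starts before OP4 ends → OP4 and OP3 overlap.
OP5 starts before OP4 ends → OP4 and OP5 overlap.
OP6 starts after OP4 ends, so OP4 has no further overlaps.
OP5 starts before OP3 ends → OP3 and OP5 overlap.
OP6 starts before OP3 ends → OP3 and OP6 overlap.
OP7 starts after OP3 ends, so OP3 has no further overlaps.
OP6 starts after OP5 ends, so OP5 has no further overlaps.
OP7 starts after OP6 ends, so OP6 has no further overlaps.
OP8 starts after OP7 ends.

OP1 & OP2, OP2 & OP4, OP3 & OP4, OP3 & OP5, OP3 & OP6, OP4 & OP5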